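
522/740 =261/370 =0.71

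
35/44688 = 5/6384 =0.00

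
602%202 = 198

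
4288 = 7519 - 3231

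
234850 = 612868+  - 378018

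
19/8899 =19/8899 = 0.00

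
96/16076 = 24/4019=0.01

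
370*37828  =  13996360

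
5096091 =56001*91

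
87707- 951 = 86756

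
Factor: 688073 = 688073^1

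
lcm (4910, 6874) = 34370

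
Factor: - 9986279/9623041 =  - 29^( - 1)*167^( - 1)*433^1*1987^( - 1)*23063^1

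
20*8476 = 169520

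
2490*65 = 161850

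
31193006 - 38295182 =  - 7102176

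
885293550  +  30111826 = 915405376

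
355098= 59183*6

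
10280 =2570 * 4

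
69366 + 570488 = 639854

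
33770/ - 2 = -16885 + 0/1 = - 16885.00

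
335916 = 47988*7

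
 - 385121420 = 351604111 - 736725531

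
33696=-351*( -96 )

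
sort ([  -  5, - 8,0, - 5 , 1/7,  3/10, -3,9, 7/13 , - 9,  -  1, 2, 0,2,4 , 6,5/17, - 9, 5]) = [ -9, - 9,-8,  -  5, - 5, - 3, - 1,  0,0, 1/7 , 5/17, 3/10,7/13, 2,2, 4,  5 , 6, 9 ]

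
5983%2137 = 1709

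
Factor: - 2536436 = -2^2*7^2*12941^1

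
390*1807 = 704730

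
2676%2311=365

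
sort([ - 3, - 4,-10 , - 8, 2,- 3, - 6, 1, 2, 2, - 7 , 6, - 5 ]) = [ - 10, -8, - 7, - 6, - 5, -4, - 3, - 3, 1, 2, 2 , 2, 6]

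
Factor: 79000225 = 5^2*3160009^1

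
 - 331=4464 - 4795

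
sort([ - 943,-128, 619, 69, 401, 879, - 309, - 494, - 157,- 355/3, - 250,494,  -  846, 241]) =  [- 943,-846,-494,-309, - 250, - 157,-128,-355/3, 69, 241,401, 494, 619 , 879]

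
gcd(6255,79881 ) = 3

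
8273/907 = 9 + 110/907 = 9.12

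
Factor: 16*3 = 48= 2^4*3^1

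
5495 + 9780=15275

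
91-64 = 27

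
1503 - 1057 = 446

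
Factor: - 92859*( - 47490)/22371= 1469957970/7457 = 2^1 * 3^1 * 5^1 * 13^1 * 1583^1*2381^1*7457^( - 1 ) 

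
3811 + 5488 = 9299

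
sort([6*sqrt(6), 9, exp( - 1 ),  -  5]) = [  -  5, exp(-1), 9, 6 * sqrt( 6)]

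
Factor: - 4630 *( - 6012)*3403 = 94724410680 = 2^3*3^2*5^1*41^1*83^1*167^1*463^1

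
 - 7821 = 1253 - 9074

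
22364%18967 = 3397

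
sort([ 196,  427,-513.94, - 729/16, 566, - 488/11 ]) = [  -  513.94, - 729/16, - 488/11,196, 427,566 ] 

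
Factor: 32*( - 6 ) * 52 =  -9984 = -2^8 * 3^1 * 13^1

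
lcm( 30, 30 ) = 30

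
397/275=1 + 122/275 = 1.44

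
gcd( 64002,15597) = 3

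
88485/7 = 88485/7 =12640.71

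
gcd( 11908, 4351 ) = 229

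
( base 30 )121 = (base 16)3C1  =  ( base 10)961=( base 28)169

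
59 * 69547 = 4103273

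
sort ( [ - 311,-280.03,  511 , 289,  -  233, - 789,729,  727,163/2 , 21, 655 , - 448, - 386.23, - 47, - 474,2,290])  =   [ - 789,-474, - 448, - 386.23, - 311, - 280.03, - 233, - 47,2,21,163/2,  289, 290,511, 655,727,729]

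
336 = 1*336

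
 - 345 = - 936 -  - 591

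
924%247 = 183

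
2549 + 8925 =11474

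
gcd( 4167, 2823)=3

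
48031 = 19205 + 28826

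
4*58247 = 232988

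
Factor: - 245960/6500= - 946/25 = -2^1*5^ ( - 2) * 11^1*43^1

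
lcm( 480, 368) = 11040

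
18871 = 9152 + 9719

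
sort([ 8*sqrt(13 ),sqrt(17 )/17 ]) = [ sqrt(17 ) /17,  8 * sqrt (13 ) ]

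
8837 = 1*8837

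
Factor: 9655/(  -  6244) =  - 2^( - 2)*5^1 * 7^( - 1 )*223^( - 1)*1931^1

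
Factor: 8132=2^2*19^1*107^1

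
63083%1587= 1190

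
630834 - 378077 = 252757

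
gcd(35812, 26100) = 4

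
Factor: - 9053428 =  - 2^2 * 2263357^1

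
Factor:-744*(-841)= 625704 = 2^3 * 3^1*29^2*31^1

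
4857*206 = 1000542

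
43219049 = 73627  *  587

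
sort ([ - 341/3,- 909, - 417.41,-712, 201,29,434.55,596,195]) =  [ - 909, - 712, - 417.41, - 341/3,29,  195, 201, 434.55, 596 ]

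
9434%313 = 44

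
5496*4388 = 24116448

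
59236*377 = 22331972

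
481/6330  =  481/6330 = 0.08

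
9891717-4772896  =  5118821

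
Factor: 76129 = 76129^1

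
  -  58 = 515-573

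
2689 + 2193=4882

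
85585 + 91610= 177195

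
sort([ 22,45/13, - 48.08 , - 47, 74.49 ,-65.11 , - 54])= [ - 65.11, - 54,-48.08,-47,45/13, 22,74.49]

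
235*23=5405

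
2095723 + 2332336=4428059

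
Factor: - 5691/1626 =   -  7/2 = - 2^( - 1 )*7^1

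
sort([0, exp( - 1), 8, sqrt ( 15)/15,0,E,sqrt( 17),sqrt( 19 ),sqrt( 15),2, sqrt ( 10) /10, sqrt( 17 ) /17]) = [ 0,  0, sqrt( 17 )/17,sqrt ( 15)/15,sqrt( 10)/10,exp( - 1), 2, E, sqrt (15),sqrt(17), sqrt(19),8]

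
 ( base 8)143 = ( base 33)30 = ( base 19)54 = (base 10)99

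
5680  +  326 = 6006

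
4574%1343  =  545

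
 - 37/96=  - 1 + 59/96 = - 0.39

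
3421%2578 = 843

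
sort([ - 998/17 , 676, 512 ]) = [ - 998/17, 512,676] 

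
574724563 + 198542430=773266993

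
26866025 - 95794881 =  - 68928856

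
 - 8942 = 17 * (  -  526) 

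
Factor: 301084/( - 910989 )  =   - 2^2* 3^(  -  2)*7^1*10753^1*101221^( - 1) 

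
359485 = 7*51355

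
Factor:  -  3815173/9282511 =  - 7^(-2 )*41^1*93053^1*189439^( - 1)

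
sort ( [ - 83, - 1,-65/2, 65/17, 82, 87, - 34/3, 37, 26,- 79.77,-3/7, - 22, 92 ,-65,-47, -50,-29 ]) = [ - 83,  -  79.77, - 65,-50,-47, - 65/2, - 29,-22 ,- 34/3, - 1,-3/7, 65/17,26, 37, 82, 87,92] 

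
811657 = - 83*( - 9779)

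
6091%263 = 42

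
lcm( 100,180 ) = 900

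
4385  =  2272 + 2113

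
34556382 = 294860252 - 260303870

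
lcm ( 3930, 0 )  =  0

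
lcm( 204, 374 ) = 2244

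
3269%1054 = 107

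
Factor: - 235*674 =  - 158390 = - 2^1*5^1*47^1*337^1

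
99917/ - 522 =  -  99917/522 = -191.41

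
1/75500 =1/75500 = 0.00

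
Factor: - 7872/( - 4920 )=2^3*5^(  -  1 )= 8/5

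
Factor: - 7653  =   - 3^1*2551^1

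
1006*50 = 50300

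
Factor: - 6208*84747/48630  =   - 87684896/8105 = - 2^5 * 5^( - 1)*13^1*41^1 * 53^1*97^1*1621^ (-1)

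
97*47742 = 4630974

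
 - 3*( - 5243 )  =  15729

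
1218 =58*21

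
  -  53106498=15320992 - 68427490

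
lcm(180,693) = 13860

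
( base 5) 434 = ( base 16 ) 77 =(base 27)4B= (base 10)119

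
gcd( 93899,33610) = 1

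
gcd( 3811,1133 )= 103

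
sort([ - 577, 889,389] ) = [ - 577,389, 889]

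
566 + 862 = 1428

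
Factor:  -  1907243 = -13^1*29^1 *5059^1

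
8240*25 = 206000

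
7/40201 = 1/5743= 0.00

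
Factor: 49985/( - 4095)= - 3^( - 2)*7^( - 1 )*769^1= - 769/63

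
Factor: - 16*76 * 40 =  - 2^9*5^1 *19^1 = -  48640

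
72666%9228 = 8070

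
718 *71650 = 51444700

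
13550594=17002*797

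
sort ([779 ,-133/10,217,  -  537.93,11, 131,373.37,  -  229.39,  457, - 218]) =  [ - 537.93, - 229.39, - 218,-133/10,11,131, 217, 373.37,457,779] 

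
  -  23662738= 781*( - 30298)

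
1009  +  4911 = 5920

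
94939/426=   222 + 367/426 =222.86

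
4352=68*64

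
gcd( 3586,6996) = 22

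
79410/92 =863+7/46 = 863.15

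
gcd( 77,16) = 1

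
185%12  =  5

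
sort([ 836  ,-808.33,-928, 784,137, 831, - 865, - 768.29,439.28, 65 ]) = [-928,  -  865, - 808.33, - 768.29,  65,137,439.28,784,831, 836 ] 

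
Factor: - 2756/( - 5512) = 2^( - 1) = 1/2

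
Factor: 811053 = 3^4*17^1*19^1 * 31^1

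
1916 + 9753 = 11669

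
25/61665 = 5/12333 = 0.00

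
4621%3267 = 1354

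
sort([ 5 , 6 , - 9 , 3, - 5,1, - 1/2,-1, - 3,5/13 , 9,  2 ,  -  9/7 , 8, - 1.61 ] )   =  [ - 9 ,- 5 , - 3, - 1.61,  -  9/7, - 1, - 1/2,5/13 , 1, 2, 3,5 , 6,8,  9] 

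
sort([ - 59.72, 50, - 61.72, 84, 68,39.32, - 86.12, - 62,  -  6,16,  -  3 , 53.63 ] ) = [ - 86.12, - 62,-61.72, - 59.72, - 6, - 3,16, 39.32,50,53.63 , 68 , 84]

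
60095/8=60095/8 = 7511.88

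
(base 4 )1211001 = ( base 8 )14501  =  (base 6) 45533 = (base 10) 6465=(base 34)5k5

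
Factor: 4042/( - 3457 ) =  - 2^1*43^1*47^1*3457^( - 1) 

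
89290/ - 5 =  - 17858/1 = - 17858.00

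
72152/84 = 858 + 20/21 = 858.95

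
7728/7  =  1104 =1104.00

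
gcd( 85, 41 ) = 1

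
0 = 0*118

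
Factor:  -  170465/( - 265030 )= 2^( -1)*17^( - 1)*103^1*331^1 * 1559^ ( - 1 ) = 34093/53006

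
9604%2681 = 1561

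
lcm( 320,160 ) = 320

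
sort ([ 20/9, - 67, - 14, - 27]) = [ - 67,-27, - 14,20/9]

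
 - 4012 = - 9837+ 5825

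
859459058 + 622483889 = 1481942947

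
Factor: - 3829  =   - 7^1*547^1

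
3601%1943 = 1658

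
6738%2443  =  1852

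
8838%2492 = 1362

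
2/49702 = 1/24851= 0.00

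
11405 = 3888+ 7517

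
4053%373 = 323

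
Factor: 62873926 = 2^1*19^2*87083^1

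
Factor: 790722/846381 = 263574/282127=2^1*3^4*1627^1*282127^(-1) 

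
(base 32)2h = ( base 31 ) 2j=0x51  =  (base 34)2d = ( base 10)81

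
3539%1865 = 1674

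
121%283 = 121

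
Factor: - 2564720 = -2^4*5^1*32059^1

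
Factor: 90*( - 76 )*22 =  - 2^4*3^2*5^1*11^1*19^1 = - 150480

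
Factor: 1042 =2^1*521^1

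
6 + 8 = 14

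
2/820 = 1/410 = 0.00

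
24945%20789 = 4156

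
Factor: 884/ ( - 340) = - 13/5 = - 5^(-1)*13^1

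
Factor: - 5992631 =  - 37^1*149^1*1087^1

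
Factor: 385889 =7^1 * 55127^1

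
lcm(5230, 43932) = 219660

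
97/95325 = 97/95325 = 0.00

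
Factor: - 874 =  - 2^1*19^1* 23^1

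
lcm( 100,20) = 100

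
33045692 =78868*419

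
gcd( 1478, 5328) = 2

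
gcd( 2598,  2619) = 3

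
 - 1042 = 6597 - 7639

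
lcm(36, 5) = 180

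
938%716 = 222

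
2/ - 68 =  - 1 + 33/34= -0.03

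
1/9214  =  1/9214 = 0.00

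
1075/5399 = 1075/5399 = 0.20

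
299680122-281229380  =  18450742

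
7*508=3556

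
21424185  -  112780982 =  - 91356797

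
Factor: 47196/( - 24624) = - 23/12 = - 2^( - 2)*3^( - 1)*23^1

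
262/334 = 131/167 = 0.78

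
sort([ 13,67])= [ 13 , 67 ]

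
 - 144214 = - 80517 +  - 63697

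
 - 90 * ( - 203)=18270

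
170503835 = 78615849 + 91887986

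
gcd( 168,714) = 42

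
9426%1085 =746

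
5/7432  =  5/7432 = 0.00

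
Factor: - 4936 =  - 2^3 * 617^1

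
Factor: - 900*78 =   -  70200 = - 2^3*3^3*5^2*13^1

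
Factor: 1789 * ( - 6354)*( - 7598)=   86368790988 = 2^2*3^2*29^1*131^1*353^1 * 1789^1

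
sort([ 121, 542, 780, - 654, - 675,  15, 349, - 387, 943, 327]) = [ - 675, - 654, - 387, 15,121, 327, 349,542, 780,943]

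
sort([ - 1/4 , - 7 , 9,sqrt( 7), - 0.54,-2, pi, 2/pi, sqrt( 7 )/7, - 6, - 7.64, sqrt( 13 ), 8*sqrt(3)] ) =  [ - 7.64, - 7,  -  6, - 2, - 0.54, - 1/4, sqrt (7)/7, 2/pi, sqrt ( 7), pi , sqrt( 13), 9,8 * sqrt( 3)] 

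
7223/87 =7223/87 = 83.02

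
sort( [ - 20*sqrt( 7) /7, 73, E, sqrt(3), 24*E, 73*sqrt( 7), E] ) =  [ - 20 *sqrt(7)/7,sqrt( 3),E,E, 24 * E, 73,  73*sqrt(7 ) ]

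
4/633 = 4/633 = 0.01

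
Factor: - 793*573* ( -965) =3^1 *5^1* 13^1*61^1*191^1* 193^1 = 438485385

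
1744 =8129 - 6385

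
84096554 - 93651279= - 9554725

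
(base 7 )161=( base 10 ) 92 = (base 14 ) 68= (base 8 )134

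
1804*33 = 59532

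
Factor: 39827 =39827^1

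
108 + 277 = 385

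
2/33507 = 2/33507 = 0.00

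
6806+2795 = 9601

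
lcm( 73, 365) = 365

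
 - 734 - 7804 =  -  8538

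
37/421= 37/421=0.09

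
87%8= 7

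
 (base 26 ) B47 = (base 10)7547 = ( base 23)E63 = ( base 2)1110101111011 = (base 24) d2b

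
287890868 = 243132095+44758773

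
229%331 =229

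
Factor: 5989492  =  2^2*47^1*31859^1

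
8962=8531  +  431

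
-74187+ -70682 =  - 144869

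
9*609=5481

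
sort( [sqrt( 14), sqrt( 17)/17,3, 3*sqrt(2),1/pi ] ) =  [ sqrt(17 ) /17, 1/pi,  3, sqrt(14 ), 3*sqrt ( 2 )]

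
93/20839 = 93/20839 = 0.00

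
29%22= 7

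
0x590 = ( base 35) 15O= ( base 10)1424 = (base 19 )3HI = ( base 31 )1et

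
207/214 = 207/214 = 0.97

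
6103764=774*7886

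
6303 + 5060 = 11363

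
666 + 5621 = 6287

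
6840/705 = 456/47=9.70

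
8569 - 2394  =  6175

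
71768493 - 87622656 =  - 15854163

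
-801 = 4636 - 5437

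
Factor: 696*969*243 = 2^3 *3^7*17^1 * 19^1*29^1 = 163885032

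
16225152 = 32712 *496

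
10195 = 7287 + 2908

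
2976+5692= 8668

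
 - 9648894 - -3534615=  -  6114279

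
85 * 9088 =772480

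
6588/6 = 1098 =1098.00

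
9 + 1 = 10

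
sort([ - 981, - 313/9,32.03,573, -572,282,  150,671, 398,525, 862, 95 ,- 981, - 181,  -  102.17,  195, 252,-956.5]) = [ - 981, - 981, - 956.5, - 572, - 181,-102.17 , - 313/9 , 32.03,95, 150, 195,252  ,  282 , 398,525, 573, 671 , 862 ]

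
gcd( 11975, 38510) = 5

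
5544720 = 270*20536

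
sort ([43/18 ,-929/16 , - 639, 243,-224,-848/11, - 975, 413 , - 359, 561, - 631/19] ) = [  -  975, - 639, - 359, - 224, - 848/11, - 929/16, - 631/19, 43/18,243,413,561 ]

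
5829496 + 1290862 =7120358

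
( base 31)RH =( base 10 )854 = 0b1101010110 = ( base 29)10D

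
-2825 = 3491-6316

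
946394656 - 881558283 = 64836373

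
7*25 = 175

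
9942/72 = 138 + 1/12 = 138.08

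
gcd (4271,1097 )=1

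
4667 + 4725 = 9392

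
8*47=376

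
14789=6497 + 8292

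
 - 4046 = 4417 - 8463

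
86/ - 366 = - 43/183 = - 0.23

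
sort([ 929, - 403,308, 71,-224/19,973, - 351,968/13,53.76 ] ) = [ - 403,-351, - 224/19,53.76,71, 968/13,308, 929,973 ]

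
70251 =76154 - 5903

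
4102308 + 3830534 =7932842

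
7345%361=125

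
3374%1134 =1106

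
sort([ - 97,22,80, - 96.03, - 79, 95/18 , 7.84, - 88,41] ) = [ - 97, - 96.03, - 88, - 79,  95/18,7.84, 22,41,80]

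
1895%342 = 185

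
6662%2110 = 332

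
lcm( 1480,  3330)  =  13320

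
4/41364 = 1/10341 = 0.00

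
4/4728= 1/1182 = 0.00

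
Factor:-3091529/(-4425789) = 3^(-1 )*7^1*409^( - 1)*3607^(  -  1 )*441647^1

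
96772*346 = 33483112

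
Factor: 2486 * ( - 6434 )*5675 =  - 2^2*5^2*11^1*113^1*227^1*3217^1 = -90771193700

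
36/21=12/7 = 1.71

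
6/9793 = 6/9793 = 0.00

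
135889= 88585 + 47304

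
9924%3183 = 375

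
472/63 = 472/63 = 7.49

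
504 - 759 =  - 255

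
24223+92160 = 116383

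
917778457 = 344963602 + 572814855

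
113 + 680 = 793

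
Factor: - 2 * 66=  - 132 = - 2^2*3^1 *11^1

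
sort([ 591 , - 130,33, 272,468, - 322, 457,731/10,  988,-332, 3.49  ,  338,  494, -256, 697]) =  [ - 332,- 322, - 256, - 130,3.49,33,731/10 , 272,338 , 457,468,494, 591,697,988 ] 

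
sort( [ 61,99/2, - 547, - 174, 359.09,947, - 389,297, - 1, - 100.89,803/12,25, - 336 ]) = [ - 547, - 389,- 336, - 174, - 100.89, - 1,25,99/2,61,  803/12, 297,359.09,947]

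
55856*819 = 45746064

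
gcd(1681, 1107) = 41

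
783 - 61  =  722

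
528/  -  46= -12 + 12/23 = -11.48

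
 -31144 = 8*(-3893)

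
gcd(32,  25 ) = 1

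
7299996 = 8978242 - 1678246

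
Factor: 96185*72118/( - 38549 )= -6936669830/38549 = - 2^1*5^1*7^( - 1 ) *107^1 * 337^1*5507^ ( - 1)* 19237^1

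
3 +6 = 9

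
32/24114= 16/12057 = 0.00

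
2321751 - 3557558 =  - 1235807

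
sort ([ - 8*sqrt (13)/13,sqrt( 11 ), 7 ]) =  [  -  8*sqrt(13 ) /13,sqrt( 11), 7]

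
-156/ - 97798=78/48899=0.00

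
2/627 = 2/627 =0.00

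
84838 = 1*84838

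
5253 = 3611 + 1642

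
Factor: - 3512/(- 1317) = 8/3= 2^3*3^(-1)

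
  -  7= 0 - 7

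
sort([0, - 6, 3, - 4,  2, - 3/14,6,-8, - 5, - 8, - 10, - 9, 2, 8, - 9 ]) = [ - 10, - 9, - 9, - 8,-8, - 6,-5,- 4, - 3/14,0,2,  2, 3, 6, 8 ] 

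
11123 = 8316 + 2807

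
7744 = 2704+5040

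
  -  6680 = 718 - 7398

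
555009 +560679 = 1115688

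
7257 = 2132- - 5125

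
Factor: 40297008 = 2^4*3^1*29^1*28949^1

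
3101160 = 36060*86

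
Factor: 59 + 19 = 78 = 2^1*3^1*13^1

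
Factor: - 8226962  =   - 2^1*19^1*23^1*9413^1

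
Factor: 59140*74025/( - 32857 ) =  - 4377838500/32857 = - 2^2*3^2  *5^3*7^1*11^(-1) * 29^( - 1) * 47^1*103^( - 1 )*2957^1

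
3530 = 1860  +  1670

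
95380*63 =6008940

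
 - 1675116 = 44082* ( - 38 )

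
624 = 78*8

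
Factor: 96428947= 17^1*5672291^1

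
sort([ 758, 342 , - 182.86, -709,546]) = [ - 709, - 182.86,342 , 546,758 ] 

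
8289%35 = 29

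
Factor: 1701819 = 3^2 *7^2*17^1*227^1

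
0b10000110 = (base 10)134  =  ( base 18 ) 78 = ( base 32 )46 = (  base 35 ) 3t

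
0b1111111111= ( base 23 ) 1lb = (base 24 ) 1IF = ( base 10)1023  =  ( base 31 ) 120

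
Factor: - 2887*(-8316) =2^2 * 3^3*7^1*11^1*2887^1 = 24008292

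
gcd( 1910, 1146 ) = 382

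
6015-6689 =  - 674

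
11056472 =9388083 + 1668389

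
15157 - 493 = 14664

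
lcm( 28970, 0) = 0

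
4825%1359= 748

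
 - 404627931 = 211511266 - 616139197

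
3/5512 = 3/5512 = 0.00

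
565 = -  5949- - 6514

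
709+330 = 1039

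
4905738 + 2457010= 7362748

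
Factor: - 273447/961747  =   - 3^2 * 23^1 * 1321^1* 961747^( - 1) 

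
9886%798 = 310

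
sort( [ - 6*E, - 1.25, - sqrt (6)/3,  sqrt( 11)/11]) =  [  -  6 * E,  -  1.25, - sqrt( 6)/3 , sqrt( 11)/11]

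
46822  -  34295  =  12527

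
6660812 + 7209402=13870214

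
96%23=4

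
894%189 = 138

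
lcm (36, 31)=1116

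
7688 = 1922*4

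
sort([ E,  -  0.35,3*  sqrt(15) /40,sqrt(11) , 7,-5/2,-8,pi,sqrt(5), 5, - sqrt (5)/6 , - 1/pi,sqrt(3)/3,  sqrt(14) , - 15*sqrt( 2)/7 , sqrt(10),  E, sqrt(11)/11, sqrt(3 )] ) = [-8,- 15*sqrt( 2) /7,-5/2,-sqrt( 5)/6, - 0.35,-1/pi,  3*sqrt( 15) /40 , sqrt( 11 )/11,sqrt(3)/3,sqrt( 3),sqrt(5 ), E , E, pi , sqrt( 10), sqrt(11),sqrt(14 ),5,7]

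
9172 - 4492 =4680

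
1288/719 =1 + 569/719 = 1.79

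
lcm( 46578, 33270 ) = 232890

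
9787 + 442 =10229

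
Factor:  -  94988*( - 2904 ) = 275845152 =2^5 *3^1*11^2 * 23747^1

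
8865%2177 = 157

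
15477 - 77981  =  -62504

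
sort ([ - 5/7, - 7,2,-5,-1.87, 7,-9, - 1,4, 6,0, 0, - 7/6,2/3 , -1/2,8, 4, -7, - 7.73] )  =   [ - 9, - 7.73, - 7, - 7,  -  5, - 1.87,  -  7/6,- 1, - 5/7, - 1/2 , 0, 0,2/3, 2,  4,  4,  6, 7, 8 ]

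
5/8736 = 5/8736 = 0.00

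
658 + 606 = 1264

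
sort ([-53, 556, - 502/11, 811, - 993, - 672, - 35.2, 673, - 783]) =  [-993, - 783, - 672, - 53, - 502/11, - 35.2, 556,673, 811] 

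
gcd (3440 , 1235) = 5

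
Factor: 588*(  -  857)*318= - 2^3 * 3^2*7^2*53^1*857^1 = - 160245288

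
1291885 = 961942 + 329943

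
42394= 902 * 47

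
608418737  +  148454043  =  756872780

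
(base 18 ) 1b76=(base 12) 5620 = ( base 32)99O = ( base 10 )9528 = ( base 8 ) 22470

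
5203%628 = 179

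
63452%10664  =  10132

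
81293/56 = 81293/56 = 1451.66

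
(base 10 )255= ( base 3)100110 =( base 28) 93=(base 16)ff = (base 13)168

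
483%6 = 3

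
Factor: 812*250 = 2^3*5^3 * 7^1*29^1 =203000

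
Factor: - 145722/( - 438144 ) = 2^( - 6)*7^( - 1) *149^1 = 149/448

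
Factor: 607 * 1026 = 622782=2^1* 3^3 *19^1*607^1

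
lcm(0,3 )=0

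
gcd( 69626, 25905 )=1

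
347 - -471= 818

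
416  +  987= 1403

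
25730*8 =205840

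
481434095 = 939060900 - 457626805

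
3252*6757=21973764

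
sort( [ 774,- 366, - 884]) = [ - 884, - 366, 774] 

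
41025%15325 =10375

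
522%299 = 223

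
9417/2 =4708+ 1/2 = 4708.50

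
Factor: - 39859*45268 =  - 2^2*23^1 * 1733^1 * 11317^1=- 1804337212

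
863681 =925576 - 61895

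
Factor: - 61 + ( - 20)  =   - 3^4 = - 81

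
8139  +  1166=9305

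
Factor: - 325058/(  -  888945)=2^1 * 3^( - 1 )*5^( - 1 ) *59263^(  -  1)*  162529^1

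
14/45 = 14/45 = 0.31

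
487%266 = 221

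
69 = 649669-649600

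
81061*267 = 21643287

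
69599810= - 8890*(- 7829)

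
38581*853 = 32909593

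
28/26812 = 7/6703 = 0.00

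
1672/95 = 17+ 3/5 = 17.60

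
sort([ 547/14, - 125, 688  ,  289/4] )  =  [ - 125,547/14,289/4,688]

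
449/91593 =449/91593 = 0.00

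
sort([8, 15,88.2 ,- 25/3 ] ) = [  -  25/3,  8,  15, 88.2 ] 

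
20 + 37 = 57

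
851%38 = 15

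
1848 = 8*231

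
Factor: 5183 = 71^1*73^1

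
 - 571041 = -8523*67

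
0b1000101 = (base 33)23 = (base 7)126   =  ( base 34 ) 21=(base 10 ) 69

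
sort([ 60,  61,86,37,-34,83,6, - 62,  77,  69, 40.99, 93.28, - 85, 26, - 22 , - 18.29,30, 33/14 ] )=[-85, - 62, - 34, - 22, - 18.29,  33/14, 6,26,30,37,40.99,  60, 61,  69,77, 83,86,93.28 ] 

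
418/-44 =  - 10 + 1/2 = -9.50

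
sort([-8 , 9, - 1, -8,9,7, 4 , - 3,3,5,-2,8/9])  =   [  -  8,-8, - 3, - 2,-1,8/9 , 3,4 , 5, 7,9, 9]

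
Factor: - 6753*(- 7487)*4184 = 211541830824 = 2^3*3^1*523^1*2251^1*7487^1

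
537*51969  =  27907353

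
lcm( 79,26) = 2054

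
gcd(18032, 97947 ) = 1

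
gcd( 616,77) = 77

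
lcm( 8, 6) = 24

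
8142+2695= 10837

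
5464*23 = 125672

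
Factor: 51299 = 43^1  *1193^1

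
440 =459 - 19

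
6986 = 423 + 6563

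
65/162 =65/162 = 0.40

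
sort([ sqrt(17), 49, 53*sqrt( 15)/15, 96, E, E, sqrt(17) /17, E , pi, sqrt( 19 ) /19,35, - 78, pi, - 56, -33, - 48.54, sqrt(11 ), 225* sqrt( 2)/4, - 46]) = [ - 78, - 56, - 48.54, - 46, - 33 , sqrt(19) /19, sqrt(17)/17, E,E, E , pi,pi, sqrt( 11 ), sqrt( 17 ), 53*sqrt(15)/15, 35, 49, 225*sqrt( 2)/4 , 96 ]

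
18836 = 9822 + 9014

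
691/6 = 115+1/6= 115.17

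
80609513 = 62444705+18164808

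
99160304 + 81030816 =180191120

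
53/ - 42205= - 1 + 42152/42205 = -0.00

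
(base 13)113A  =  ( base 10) 2415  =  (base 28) 327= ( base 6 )15103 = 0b100101101111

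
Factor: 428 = 2^2*107^1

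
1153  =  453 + 700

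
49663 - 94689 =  - 45026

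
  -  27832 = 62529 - 90361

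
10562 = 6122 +4440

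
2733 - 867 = 1866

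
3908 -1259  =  2649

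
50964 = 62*822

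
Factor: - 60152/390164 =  - 146/947= -2^1*73^1*947^(  -  1 ) 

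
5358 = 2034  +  3324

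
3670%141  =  4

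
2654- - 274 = 2928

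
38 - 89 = - 51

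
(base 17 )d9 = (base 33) 6W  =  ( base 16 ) E6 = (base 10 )230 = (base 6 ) 1022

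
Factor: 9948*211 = 2099028 = 2^2*3^1*211^1*829^1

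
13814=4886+8928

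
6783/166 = 6783/166 = 40.86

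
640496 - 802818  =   - 162322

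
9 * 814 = 7326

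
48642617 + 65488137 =114130754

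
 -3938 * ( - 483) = 1902054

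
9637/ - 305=- 9637/305 = - 31.60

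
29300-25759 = 3541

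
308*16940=5217520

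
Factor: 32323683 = 3^1*7^2  *219889^1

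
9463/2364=9463/2364= 4.00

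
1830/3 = 610 = 610.00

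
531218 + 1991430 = 2522648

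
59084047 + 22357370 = 81441417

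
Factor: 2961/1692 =2^(- 2 )*7^1 = 7/4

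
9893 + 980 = 10873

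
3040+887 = 3927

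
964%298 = 70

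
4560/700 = 6 + 18/35 = 6.51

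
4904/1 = 4904 = 4904.00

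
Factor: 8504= 2^3*1063^1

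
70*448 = 31360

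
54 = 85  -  31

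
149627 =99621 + 50006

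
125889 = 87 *1447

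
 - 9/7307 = - 1 + 7298/7307 = - 0.00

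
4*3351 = 13404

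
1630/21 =77 + 13/21 = 77.62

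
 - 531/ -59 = 9/1 = 9.00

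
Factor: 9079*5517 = 50088843 = 3^2*7^1* 613^1*1297^1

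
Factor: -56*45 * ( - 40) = 100800 = 2^6 * 3^2*5^2 *7^1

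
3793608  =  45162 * 84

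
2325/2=2325/2 = 1162.50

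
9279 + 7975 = 17254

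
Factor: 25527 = 3^1 *67^1*127^1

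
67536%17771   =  14223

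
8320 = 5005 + 3315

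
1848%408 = 216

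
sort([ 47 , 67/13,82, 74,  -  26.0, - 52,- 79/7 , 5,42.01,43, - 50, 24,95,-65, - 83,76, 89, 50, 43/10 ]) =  [ - 83,  -  65,-52, - 50,-26.0, -79/7, 43/10, 5, 67/13, 24, 42.01, 43,47 , 50, 74,76, 82, 89,95 ]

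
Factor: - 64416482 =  - 2^1 * 13^1*29^1*37^1*2309^1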